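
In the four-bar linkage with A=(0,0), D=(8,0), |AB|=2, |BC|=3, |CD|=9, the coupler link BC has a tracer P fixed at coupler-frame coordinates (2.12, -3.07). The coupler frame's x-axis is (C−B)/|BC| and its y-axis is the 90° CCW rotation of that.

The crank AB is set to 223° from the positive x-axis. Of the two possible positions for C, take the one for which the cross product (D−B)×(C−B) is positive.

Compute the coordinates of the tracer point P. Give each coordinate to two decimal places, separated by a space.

1.97 0.10

A=(0,0), D=(8.00,0)
B = A + 2.00·(cos223°, sin223°) = (-1.4627, -1.3640)
|BD| = 9.5605
circle(B,3.00) ∩ circle(D,9.00): a=1.0148, h=2.8232
  candidates: C₊=(-0.8611,1.5751) cross=26.991; C₋=(-0.0555,-4.0135) cross=-26.991
  mode + wants cross > 0 → take C=(-0.8611,1.5751) (cross=26.991)
ex = (C−B)/|BC| = (0.2005,0.9797); ey = (-0.9797,0.2005)
P = B + 2.12·ex + -3.07·ey = (1.9701,0.0973)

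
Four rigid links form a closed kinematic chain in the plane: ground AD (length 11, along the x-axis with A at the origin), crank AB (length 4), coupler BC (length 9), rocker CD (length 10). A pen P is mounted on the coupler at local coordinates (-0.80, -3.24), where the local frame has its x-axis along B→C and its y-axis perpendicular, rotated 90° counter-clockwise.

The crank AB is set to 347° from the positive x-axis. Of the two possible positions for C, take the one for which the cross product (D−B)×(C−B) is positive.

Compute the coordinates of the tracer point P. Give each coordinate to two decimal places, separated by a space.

7.01 -2.10

A=(0,0), D=(11.00,0)
B = A + 4.00·(cos347°, sin347°) = (3.8975, -0.8998)
|BD| = 7.1593
circle(B,9.00) ∩ circle(D,10.00): a=2.2527, h=8.7135
  candidates: C₊=(5.0372,8.0277) cross=62.383; C₋=(7.2275,-9.2611) cross=-62.383
  mode + wants cross > 0 → take C=(5.0372,8.0277) (cross=62.383)
ex = (C−B)/|BC| = (0.1266,0.9919); ey = (-0.9919,0.1266)
P = B + -0.80·ex + -3.24·ey = (7.0101,-2.1037)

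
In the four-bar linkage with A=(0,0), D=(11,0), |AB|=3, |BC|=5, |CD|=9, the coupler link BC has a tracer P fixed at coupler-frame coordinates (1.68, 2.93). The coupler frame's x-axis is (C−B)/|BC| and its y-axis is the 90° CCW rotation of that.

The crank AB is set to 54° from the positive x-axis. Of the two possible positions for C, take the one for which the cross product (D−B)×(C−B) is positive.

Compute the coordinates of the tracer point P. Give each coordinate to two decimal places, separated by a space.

0.40 5.52

A=(0,0), D=(11.00,0)
B = A + 3.00·(cos54°, sin54°) = (1.7634, 2.4271)
|BD| = 9.5502
circle(B,5.00) ∩ circle(D,9.00): a=1.8432, h=4.6479
  candidates: C₊=(4.7272,6.4539) cross=44.388; C₋=(2.3649,-2.5366) cross=-44.388
  mode + wants cross > 0 → take C=(4.7272,6.4539) (cross=44.388)
ex = (C−B)/|BC| = (0.5928,0.8054); ey = (-0.8054,0.5928)
P = B + 1.68·ex + 2.93·ey = (0.3995,5.5169)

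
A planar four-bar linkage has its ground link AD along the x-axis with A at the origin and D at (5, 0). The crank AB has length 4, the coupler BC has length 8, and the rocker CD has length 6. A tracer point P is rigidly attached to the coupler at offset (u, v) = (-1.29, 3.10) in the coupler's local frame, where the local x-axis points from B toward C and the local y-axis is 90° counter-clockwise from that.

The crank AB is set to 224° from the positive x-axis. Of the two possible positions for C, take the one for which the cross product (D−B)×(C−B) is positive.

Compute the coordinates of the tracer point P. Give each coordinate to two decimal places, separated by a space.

A=(0,0), D=(5.00,0)
B = A + 4.00·(cos224°, sin224°) = (-2.8774, -2.7786)
|BD| = 8.3531
circle(B,8.00) ∩ circle(D,6.00): a=5.8526, h=5.4541
  candidates: C₊=(0.8276,4.3117) cross=45.559; C₋=(4.4562,-5.9753) cross=-45.559
  mode + wants cross > 0 → take C=(0.8276,4.3117) (cross=45.559)
ex = (C−B)/|BC| = (0.4631,0.8863); ey = (-0.8863,0.4631)
P = B + -1.29·ex + 3.10·ey = (-6.2223,-2.4863)

-6.22 -2.49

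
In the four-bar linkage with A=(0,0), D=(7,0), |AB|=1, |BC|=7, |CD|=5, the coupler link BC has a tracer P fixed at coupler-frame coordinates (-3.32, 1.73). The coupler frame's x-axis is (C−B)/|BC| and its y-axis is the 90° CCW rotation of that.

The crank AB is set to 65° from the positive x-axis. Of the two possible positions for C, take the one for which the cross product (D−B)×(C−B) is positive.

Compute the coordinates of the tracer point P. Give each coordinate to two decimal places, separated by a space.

-3.29 0.42

A=(0,0), D=(7.00,0)
B = A + 1.00·(cos65°, sin65°) = (0.4226, 0.9063)
|BD| = 6.6395
circle(B,7.00) ∩ circle(D,5.00): a=5.1271, h=4.7658
  candidates: C₊=(6.1523,4.9276) cross=31.643; C₋=(4.8512,-4.5147) cross=-31.643
  mode + wants cross > 0 → take C=(6.1523,4.9276) (cross=31.643)
ex = (C−B)/|BC| = (0.8185,0.5745); ey = (-0.5745,0.8185)
P = B + -3.32·ex + 1.73·ey = (-3.2887,0.4151)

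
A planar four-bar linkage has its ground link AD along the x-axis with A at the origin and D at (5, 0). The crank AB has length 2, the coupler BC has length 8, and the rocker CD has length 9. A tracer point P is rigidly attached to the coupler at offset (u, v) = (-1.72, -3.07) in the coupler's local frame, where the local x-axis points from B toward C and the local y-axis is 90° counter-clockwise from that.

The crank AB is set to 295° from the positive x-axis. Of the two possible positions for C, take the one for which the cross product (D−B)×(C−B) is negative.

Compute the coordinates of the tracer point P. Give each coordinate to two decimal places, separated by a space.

-2.67 -1.64

A=(0,0), D=(5.00,0)
B = A + 2.00·(cos295°, sin295°) = (0.8452, -1.8126)
|BD| = 4.5329
circle(B,8.00) ∩ circle(D,9.00): a=0.3913, h=7.9904
  candidates: C₊=(-1.9913,5.6676) cross=36.220; C₋=(4.3991,-8.9799) cross=-36.220
  mode - wants cross < 0 → take C=(4.3991,-8.9799) (cross=-36.220)
ex = (C−B)/|BC| = (0.4442,-0.8959); ey = (0.8959,0.4442)
P = B + -1.72·ex + -3.07·ey = (-2.6693,-1.6354)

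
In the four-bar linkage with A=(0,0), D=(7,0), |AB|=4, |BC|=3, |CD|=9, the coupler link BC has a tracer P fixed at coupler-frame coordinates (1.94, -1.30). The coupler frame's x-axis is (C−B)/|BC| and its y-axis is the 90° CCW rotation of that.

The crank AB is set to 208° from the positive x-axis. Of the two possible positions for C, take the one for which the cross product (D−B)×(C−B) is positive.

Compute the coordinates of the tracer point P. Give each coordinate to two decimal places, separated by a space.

-1.41 -0.90

A=(0,0), D=(7.00,0)
B = A + 4.00·(cos208°, sin208°) = (-3.5318, -1.8779)
|BD| = 10.6979
circle(B,3.00) ∩ circle(D,9.00): a=1.9838, h=2.2504
  candidates: C₊=(-1.9738,0.6859) cross=24.075; C₋=(-1.1838,-3.7452) cross=-24.075
  mode + wants cross > 0 → take C=(-1.9738,0.6859) (cross=24.075)
ex = (C−B)/|BC| = (0.5193,0.8546); ey = (-0.8546,0.5193)
P = B + 1.94·ex + -1.30·ey = (-1.4134,-0.8951)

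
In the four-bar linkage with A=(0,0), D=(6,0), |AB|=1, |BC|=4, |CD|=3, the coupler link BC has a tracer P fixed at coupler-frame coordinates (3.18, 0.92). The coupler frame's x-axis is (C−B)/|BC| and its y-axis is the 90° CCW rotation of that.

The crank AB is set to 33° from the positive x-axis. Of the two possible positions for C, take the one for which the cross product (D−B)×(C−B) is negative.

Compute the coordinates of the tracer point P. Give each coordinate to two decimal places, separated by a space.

A=(0,0), D=(6.00,0)
B = A + 1.00·(cos33°, sin33°) = (0.8387, 0.5446)
|BD| = 5.1900
circle(B,4.00) ∩ circle(D,3.00): a=3.2694, h=2.3046
  candidates: C₊=(4.3318,2.4934) cross=11.961; C₋=(3.8481,-2.0903) cross=-11.961
  mode - wants cross < 0 → take C=(3.8481,-2.0903) (cross=-11.961)
ex = (C−B)/|BC| = (0.7524,-0.6587); ey = (0.6587,0.7524)
P = B + 3.18·ex + 0.92·ey = (3.8372,-0.8580)

3.84 -0.86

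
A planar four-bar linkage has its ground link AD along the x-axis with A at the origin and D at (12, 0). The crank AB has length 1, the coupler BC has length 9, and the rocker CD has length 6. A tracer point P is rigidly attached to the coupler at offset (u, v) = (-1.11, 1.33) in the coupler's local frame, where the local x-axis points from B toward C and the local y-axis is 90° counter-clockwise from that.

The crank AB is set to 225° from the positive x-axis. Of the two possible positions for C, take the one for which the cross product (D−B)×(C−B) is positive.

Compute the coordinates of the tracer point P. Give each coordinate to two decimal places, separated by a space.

-2.32 -0.07

A=(0,0), D=(12.00,0)
B = A + 1.00·(cos225°, sin225°) = (-0.7071, -0.7071)
|BD| = 12.7268
circle(B,9.00) ∩ circle(D,6.00): a=8.1313, h=3.8577
  candidates: C₊=(7.1973,3.5964) cross=49.096; C₋=(7.6260,-4.1071) cross=-49.096
  mode + wants cross > 0 → take C=(7.1973,3.5964) (cross=49.096)
ex = (C−B)/|BC| = (0.8783,0.4782); ey = (-0.4782,0.8783)
P = B + -1.11·ex + 1.33·ey = (-2.3179,-0.0698)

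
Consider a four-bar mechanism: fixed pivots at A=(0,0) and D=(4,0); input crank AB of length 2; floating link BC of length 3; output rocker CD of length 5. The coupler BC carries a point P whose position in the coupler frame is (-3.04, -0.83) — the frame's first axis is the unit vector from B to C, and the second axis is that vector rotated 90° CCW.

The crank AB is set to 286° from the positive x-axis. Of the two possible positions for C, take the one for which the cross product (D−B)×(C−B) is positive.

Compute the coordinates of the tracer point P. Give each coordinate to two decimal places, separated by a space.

A=(0,0), D=(4.00,0)
B = A + 2.00·(cos286°, sin286°) = (0.5513, -1.9225)
|BD| = 3.9484
circle(B,3.00) ∩ circle(D,5.00): a=-0.0519, h=2.9996
  candidates: C₊=(-0.9546,0.6721) cross=11.843; C₋=(1.9664,-4.5678) cross=-11.843
  mode + wants cross > 0 → take C=(-0.9546,0.6721) (cross=11.843)
ex = (C−B)/|BC| = (-0.5020,0.8649); ey = (-0.8649,-0.5020)
P = B + -3.04·ex + -0.83·ey = (2.7951,-4.1352)

2.80 -4.14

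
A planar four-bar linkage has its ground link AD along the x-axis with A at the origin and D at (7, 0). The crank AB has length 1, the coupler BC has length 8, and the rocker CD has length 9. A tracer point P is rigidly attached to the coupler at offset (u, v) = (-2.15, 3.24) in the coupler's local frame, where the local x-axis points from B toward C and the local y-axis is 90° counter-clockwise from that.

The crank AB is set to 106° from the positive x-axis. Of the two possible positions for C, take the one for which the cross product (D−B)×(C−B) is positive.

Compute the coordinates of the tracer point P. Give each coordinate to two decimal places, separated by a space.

A=(0,0), D=(7.00,0)
B = A + 1.00·(cos106°, sin106°) = (-0.2756, 0.9613)
|BD| = 7.3389
circle(B,8.00) ∩ circle(D,9.00): a=2.5112, h=7.5956
  candidates: C₊=(3.2088,8.1625) cross=55.743; C₋=(1.2190,-6.8979) cross=-55.743
  mode + wants cross > 0 → take C=(3.2088,8.1625) (cross=55.743)
ex = (C−B)/|BC| = (0.4356,0.9002); ey = (-0.9002,0.4356)
P = B + -2.15·ex + 3.24·ey = (-4.1286,0.4371)

-4.13 0.44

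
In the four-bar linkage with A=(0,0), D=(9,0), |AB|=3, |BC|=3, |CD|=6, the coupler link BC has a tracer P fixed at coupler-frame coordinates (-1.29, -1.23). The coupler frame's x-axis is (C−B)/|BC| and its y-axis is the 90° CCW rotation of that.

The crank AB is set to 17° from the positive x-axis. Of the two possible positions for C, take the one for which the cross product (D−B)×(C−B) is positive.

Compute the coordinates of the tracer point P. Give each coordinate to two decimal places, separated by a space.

3.41 -0.82

A=(0,0), D=(9.00,0)
B = A + 3.00·(cos17°, sin17°) = (2.8689, 0.8771)
|BD| = 6.1935
circle(B,3.00) ∩ circle(D,6.00): a=0.9171, h=2.8564
  candidates: C₊=(4.1812,3.5749) cross=17.691; C₋=(3.3722,-2.0804) cross=-17.691
  mode + wants cross > 0 → take C=(4.1812,3.5749) (cross=17.691)
ex = (C−B)/|BC| = (0.4374,0.8992); ey = (-0.8992,0.4374)
P = B + -1.29·ex + -1.23·ey = (3.4107,-0.8210)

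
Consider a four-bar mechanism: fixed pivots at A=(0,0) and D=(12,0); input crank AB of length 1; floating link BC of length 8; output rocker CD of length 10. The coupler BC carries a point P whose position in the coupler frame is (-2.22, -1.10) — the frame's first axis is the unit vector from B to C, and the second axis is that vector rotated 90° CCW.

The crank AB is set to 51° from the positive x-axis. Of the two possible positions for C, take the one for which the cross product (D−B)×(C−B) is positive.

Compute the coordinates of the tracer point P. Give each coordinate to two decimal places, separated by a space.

A=(0,0), D=(12.00,0)
B = A + 1.00·(cos51°, sin51°) = (0.6293, 0.7771)
|BD| = 11.3972
circle(B,8.00) ∩ circle(D,10.00): a=4.1193, h=6.8580
  candidates: C₊=(5.2066,7.3383) cross=78.162; C₋=(4.2714,-6.3457) cross=-78.162
  mode + wants cross > 0 → take C=(5.2066,7.3383) (cross=78.162)
ex = (C−B)/|BC| = (0.5722,0.8201); ey = (-0.8201,0.5722)
P = B + -2.22·ex + -1.10·ey = (0.2613,-1.6729)

0.26 -1.67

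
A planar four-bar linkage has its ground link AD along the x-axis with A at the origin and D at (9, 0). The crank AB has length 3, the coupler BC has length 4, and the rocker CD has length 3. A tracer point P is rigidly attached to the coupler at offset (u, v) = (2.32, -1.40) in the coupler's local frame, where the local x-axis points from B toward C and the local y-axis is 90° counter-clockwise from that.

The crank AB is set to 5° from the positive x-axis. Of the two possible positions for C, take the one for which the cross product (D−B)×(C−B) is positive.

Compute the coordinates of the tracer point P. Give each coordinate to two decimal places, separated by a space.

5.68 -0.09

A=(0,0), D=(9.00,0)
B = A + 3.00·(cos5°, sin5°) = (2.9886, 0.2615)
|BD| = 6.0171
circle(B,4.00) ∩ circle(D,3.00): a=3.5902, h=1.7636
  candidates: C₊=(6.6521,1.8674) cross=10.612; C₋=(6.4988,-1.6565) cross=-10.612
  mode + wants cross > 0 → take C=(6.6521,1.8674) (cross=10.612)
ex = (C−B)/|BC| = (0.9159,0.4015); ey = (-0.4015,0.9159)
P = B + 2.32·ex + -1.40·ey = (5.6755,-0.0893)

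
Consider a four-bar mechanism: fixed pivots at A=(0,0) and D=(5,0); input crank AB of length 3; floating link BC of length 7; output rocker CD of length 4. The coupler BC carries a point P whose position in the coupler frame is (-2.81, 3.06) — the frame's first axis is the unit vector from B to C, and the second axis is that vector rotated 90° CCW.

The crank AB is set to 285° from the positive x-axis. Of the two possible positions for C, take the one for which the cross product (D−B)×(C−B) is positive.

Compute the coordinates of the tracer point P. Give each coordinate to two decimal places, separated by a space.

-3.09 -4.41

A=(0,0), D=(5.00,0)
B = A + 3.00·(cos285°, sin285°) = (0.7765, -2.8978)
|BD| = 5.1221
circle(B,7.00) ∩ circle(D,4.00): a=5.7824, h=3.9451
  candidates: C₊=(3.3126,3.6266) cross=20.207; C₋=(7.7764,-2.8795) cross=-20.207
  mode + wants cross > 0 → take C=(3.3126,3.6266) (cross=20.207)
ex = (C−B)/|BC| = (0.3623,0.9321); ey = (-0.9321,0.3623)
P = B + -2.81·ex + 3.06·ey = (-3.0937,-4.4082)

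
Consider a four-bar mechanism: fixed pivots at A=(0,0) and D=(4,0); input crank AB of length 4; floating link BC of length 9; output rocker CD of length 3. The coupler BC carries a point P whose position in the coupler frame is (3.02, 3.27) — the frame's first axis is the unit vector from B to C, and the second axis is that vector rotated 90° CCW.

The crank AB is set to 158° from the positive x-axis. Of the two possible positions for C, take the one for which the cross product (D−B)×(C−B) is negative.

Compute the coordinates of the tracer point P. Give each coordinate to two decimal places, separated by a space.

A=(0,0), D=(4.00,0)
B = A + 4.00·(cos158°, sin158°) = (-3.7087, 1.4984)
|BD| = 7.8530
circle(B,9.00) ∩ circle(D,3.00): a=8.5107, h=2.9270
  candidates: C₊=(5.2041,2.7477) cross=22.986; C₋=(4.0871,-2.9987) cross=-22.986
  mode - wants cross < 0 → take C=(4.0871,-2.9987) (cross=-22.986)
ex = (C−B)/|BC| = (0.8662,-0.4997); ey = (0.4997,0.8662)
P = B + 3.02·ex + 3.27·ey = (0.5412,2.8219)

0.54 2.82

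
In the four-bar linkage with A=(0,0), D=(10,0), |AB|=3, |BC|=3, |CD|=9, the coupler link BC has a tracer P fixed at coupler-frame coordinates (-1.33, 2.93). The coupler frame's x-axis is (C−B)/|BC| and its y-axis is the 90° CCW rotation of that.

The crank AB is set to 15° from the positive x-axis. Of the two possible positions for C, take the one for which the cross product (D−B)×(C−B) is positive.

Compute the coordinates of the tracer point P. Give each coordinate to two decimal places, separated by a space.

A=(0,0), D=(10.00,0)
B = A + 3.00·(cos15°, sin15°) = (2.8978, 0.7765)
|BD| = 7.1445
circle(B,3.00) ∩ circle(D,9.00): a=-1.4665, h=2.6171
  candidates: C₊=(1.7243,3.5374) cross=18.698; C₋=(1.1555,-1.6658) cross=-18.698
  mode + wants cross > 0 → take C=(1.7243,3.5374) (cross=18.698)
ex = (C−B)/|BC| = (-0.3911,0.9203); ey = (-0.9203,-0.3911)
P = B + -1.33·ex + 2.93·ey = (0.7214,-1.5936)

0.72 -1.59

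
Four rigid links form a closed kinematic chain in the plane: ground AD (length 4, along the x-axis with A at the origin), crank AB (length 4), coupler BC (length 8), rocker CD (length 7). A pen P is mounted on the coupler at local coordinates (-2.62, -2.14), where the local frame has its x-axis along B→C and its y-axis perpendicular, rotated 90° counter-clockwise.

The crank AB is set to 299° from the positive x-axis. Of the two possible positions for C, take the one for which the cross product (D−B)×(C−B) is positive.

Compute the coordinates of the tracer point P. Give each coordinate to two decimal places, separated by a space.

A=(0,0), D=(4.00,0)
B = A + 4.00·(cos299°, sin299°) = (1.9392, -3.4985)
|BD| = 4.0603
circle(B,8.00) ∩ circle(D,7.00): a=3.8773, h=6.9976
  candidates: C₊=(-2.1222,3.3939) cross=28.412; C₋=(9.9365,-3.7092) cross=-28.412
  mode + wants cross > 0 → take C=(-2.1222,3.3939) (cross=28.412)
ex = (C−B)/|BC| = (-0.5077,0.8615); ey = (-0.8615,-0.5077)
P = B + -2.62·ex + -2.14·ey = (5.1131,-4.6693)

5.11 -4.67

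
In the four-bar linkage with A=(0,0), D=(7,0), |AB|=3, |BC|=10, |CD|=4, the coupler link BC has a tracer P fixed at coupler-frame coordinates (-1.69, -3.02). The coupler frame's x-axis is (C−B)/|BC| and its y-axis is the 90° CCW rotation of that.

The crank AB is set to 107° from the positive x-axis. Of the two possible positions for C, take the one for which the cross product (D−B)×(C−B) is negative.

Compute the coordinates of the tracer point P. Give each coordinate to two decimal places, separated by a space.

-4.17 1.82

A=(0,0), D=(7.00,0)
B = A + 3.00·(cos107°, sin107°) = (-0.8771, 2.8689)
|BD| = 8.3833
circle(B,10.00) ∩ circle(D,4.00): a=9.2016, h=3.9154
  candidates: C₊=(9.1088,3.3989) cross=32.824; C₋=(6.4290,-3.9590) cross=-32.824
  mode - wants cross < 0 → take C=(6.4290,-3.9590) (cross=-32.824)
ex = (C−B)/|BC| = (0.7306,-0.6828); ey = (0.6828,0.7306)
P = B + -1.69·ex + -3.02·ey = (-4.1739,1.8164)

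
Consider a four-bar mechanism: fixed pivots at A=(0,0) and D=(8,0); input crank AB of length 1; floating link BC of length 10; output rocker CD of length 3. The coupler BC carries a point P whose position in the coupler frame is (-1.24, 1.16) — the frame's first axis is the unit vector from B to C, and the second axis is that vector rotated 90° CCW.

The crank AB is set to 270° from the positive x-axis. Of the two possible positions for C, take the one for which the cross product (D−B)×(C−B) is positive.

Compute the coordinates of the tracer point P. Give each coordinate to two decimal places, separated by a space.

A=(0,0), D=(8.00,0)
B = A + 1.00·(cos270°, sin270°) = (-0.0000, -1.0000)
|BD| = 8.0623
circle(B,10.00) ∩ circle(D,3.00): a=9.6747, h=2.5298
  candidates: C₊=(9.2862,2.7103) cross=20.396; C₋=(9.9138,-2.3103) cross=-20.396
  mode + wants cross > 0 → take C=(9.2862,2.7103) (cross=20.396)
ex = (C−B)/|BC| = (0.9286,0.3710); ey = (-0.3710,0.9286)
P = B + -1.24·ex + 1.16·ey = (-1.5819,-0.3829)

-1.58 -0.38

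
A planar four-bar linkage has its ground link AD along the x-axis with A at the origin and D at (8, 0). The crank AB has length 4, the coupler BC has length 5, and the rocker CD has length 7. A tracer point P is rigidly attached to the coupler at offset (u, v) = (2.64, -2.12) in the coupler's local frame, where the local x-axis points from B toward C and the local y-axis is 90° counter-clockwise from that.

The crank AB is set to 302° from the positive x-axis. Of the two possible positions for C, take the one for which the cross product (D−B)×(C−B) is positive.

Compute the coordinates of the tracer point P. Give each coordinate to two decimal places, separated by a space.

3.70 -0.40

A=(0,0), D=(8.00,0)
B = A + 4.00·(cos302°, sin302°) = (2.1197, -3.3922)
|BD| = 6.7886
circle(B,5.00) ∩ circle(D,7.00): a=1.6266, h=4.7280
  candidates: C₊=(1.1661,1.5160) cross=32.097; C₋=(5.8912,-6.6748) cross=-32.097
  mode + wants cross > 0 → take C=(1.1661,1.5160) (cross=32.097)
ex = (C−B)/|BC| = (-0.1907,0.9816); ey = (-0.9816,-0.1907)
P = B + 2.64·ex + -2.12·ey = (3.6973,-0.3963)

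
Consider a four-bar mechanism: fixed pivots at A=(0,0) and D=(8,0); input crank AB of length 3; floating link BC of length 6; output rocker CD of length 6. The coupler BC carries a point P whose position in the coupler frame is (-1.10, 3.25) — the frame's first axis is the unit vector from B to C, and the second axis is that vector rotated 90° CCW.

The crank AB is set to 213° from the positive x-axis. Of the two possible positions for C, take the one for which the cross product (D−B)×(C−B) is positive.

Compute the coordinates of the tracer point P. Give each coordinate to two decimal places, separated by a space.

-5.33 0.33

A=(0,0), D=(8.00,0)
B = A + 3.00·(cos213°, sin213°) = (-2.5160, -1.6339)
|BD| = 10.6422
circle(B,6.00) ∩ circle(D,6.00): a=5.3211, h=2.7724
  candidates: C₊=(2.3163,1.9225) cross=29.504; C₋=(3.1676,-3.5564) cross=-29.504
  mode + wants cross > 0 → take C=(2.3163,1.9225) (cross=29.504)
ex = (C−B)/|BC| = (0.8054,0.5927); ey = (-0.5927,0.8054)
P = B + -1.10·ex + 3.25·ey = (-5.3284,0.3316)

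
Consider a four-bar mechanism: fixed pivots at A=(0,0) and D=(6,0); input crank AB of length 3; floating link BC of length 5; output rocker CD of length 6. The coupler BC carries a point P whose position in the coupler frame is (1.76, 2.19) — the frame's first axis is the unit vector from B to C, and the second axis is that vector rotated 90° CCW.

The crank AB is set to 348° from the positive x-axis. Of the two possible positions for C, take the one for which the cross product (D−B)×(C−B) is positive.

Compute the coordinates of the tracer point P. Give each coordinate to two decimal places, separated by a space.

A=(0,0), D=(6.00,0)
B = A + 3.00·(cos348°, sin348°) = (2.9344, -0.6237)
|BD| = 3.1284
circle(B,5.00) ∩ circle(D,6.00): a=-0.1939, h=4.9962
  candidates: C₊=(1.7483,4.2335) cross=15.630; C₋=(3.7406,-5.5583) cross=-15.630
  mode + wants cross > 0 → take C=(1.7483,4.2335) (cross=15.630)
ex = (C−B)/|BC| = (-0.2372,0.9715); ey = (-0.9715,-0.2372)
P = B + 1.76·ex + 2.19·ey = (0.3894,0.5665)

0.39 0.57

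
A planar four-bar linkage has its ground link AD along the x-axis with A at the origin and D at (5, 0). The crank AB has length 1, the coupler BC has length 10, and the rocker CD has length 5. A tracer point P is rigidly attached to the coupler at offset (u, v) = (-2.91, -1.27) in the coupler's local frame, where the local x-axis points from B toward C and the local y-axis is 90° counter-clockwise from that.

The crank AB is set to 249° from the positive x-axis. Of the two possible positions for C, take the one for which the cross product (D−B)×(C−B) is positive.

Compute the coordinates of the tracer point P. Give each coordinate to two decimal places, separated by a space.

-2.42 -3.35

A=(0,0), D=(5.00,0)
B = A + 1.00·(cos249°, sin249°) = (-0.3584, -0.9336)
|BD| = 5.4391
circle(B,10.00) ∩ circle(D,5.00): a=9.6141, h=2.7513
  candidates: C₊=(8.6408,3.4270) cross=14.964; C₋=(9.5853,-1.9938) cross=-14.964
  mode + wants cross > 0 → take C=(8.6408,3.4270) (cross=14.964)
ex = (C−B)/|BC| = (0.8999,0.4361); ey = (-0.4361,0.8999)
P = B + -2.91·ex + -1.27·ey = (-2.4233,-3.3454)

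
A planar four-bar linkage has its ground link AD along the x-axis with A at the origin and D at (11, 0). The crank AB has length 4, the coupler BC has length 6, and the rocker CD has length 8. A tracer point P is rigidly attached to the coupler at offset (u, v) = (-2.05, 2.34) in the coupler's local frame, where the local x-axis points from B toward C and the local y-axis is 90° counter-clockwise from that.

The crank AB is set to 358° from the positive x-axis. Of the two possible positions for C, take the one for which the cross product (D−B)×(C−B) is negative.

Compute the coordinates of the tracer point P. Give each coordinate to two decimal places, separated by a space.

A=(0,0), D=(11.00,0)
B = A + 4.00·(cos358°, sin358°) = (3.9976, -0.1396)
|BD| = 7.0038
circle(B,6.00) ∩ circle(D,8.00): a=1.5030, h=5.8087
  candidates: C₊=(5.3845,5.6979) cross=40.683; C₋=(5.6160,-5.9172) cross=-40.683
  mode - wants cross < 0 → take C=(5.6160,-5.9172) (cross=-40.683)
ex = (C−B)/|BC| = (0.2697,-0.9629); ey = (0.9629,0.2697)
P = B + -2.05·ex + 2.34·ey = (5.6978,2.4656)

5.70 2.47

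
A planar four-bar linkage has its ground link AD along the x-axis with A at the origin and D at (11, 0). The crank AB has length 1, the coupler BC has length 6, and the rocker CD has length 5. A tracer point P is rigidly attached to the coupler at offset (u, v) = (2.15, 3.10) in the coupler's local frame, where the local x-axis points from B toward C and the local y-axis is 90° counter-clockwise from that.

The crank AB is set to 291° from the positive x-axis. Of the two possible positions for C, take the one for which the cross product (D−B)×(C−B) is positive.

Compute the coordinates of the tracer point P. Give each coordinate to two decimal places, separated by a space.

A=(0,0), D=(11.00,0)
B = A + 1.00·(cos291°, sin291°) = (0.3584, -0.9336)
|BD| = 10.6825
circle(B,6.00) ∩ circle(D,5.00): a=5.8561, h=1.3061
  candidates: C₊=(6.0779,0.8793) cross=13.953; C₋=(6.3062,-1.7229) cross=-13.953
  mode + wants cross > 0 → take C=(6.0779,0.8793) (cross=13.953)
ex = (C−B)/|BC| = (0.9533,0.3022); ey = (-0.3022,0.9533)
P = B + 2.15·ex + 3.10·ey = (1.4712,2.6712)

1.47 2.67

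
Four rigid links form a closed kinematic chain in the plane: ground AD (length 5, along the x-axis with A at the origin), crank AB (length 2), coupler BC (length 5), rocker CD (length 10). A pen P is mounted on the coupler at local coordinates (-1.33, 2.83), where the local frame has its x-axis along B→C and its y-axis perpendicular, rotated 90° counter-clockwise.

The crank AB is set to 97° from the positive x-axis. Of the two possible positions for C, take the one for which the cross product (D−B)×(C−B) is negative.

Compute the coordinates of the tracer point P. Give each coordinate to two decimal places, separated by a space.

1.91 -0.28

A=(0,0), D=(5.00,0)
B = A + 2.00·(cos97°, sin97°) = (-0.2437, 1.9851)
|BD| = 5.6069
circle(B,5.00) ∩ circle(D,10.00): a=-3.8847, h=3.1478
  candidates: C₊=(-2.7624,6.3044) cross=17.650; C₋=(-4.9913,0.4165) cross=-17.650
  mode - wants cross < 0 → take C=(-4.9913,0.4165) (cross=-17.650)
ex = (C−B)/|BC| = (-0.9495,-0.3137); ey = (0.3137,-0.9495)
P = B + -1.33·ex + 2.83·ey = (1.9069,-0.2848)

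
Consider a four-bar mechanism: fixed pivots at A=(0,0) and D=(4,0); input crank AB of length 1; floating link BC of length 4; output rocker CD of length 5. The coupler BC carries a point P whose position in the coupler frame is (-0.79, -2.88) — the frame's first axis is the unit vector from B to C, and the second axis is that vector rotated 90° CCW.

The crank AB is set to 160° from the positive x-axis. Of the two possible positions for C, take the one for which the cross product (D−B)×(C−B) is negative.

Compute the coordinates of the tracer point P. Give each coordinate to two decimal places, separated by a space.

A=(0,0), D=(4.00,0)
B = A + 1.00·(cos160°, sin160°) = (-0.9397, 0.3420)
|BD| = 4.9515
circle(B,4.00) ∩ circle(D,5.00): a=1.5669, h=3.6803
  candidates: C₊=(0.8777,3.9053) cross=18.223; C₋=(0.3693,-3.4377) cross=-18.223
  mode - wants cross < 0 → take C=(0.3693,-3.4377) (cross=-18.223)
ex = (C−B)/|BC| = (0.3272,-0.9449); ey = (0.9449,0.3272)
P = B + -0.79·ex + -2.88·ey = (-3.9196,0.1460)

-3.92 0.15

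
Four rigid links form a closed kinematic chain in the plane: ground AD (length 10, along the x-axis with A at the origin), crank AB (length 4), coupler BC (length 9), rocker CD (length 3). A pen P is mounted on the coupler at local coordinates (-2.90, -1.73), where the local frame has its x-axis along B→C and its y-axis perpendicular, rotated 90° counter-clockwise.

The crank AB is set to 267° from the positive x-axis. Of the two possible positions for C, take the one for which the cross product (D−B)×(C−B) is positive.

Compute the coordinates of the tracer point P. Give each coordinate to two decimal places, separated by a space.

A=(0,0), D=(10.00,0)
B = A + 4.00·(cos267°, sin267°) = (-0.2093, -3.9945)
|BD| = 10.9630
circle(B,9.00) ∩ circle(D,3.00): a=8.7653, h=2.0421
  candidates: C₊=(7.2093,1.1009) cross=22.387; C₋=(8.6974,-2.7025) cross=-22.387
  mode + wants cross > 0 → take C=(7.2093,1.1009) (cross=22.387)
ex = (C−B)/|BC| = (0.8243,0.5662); ey = (-0.5662,0.8243)
P = B + -2.90·ex + -1.73·ey = (-1.6203,-7.0624)

-1.62 -7.06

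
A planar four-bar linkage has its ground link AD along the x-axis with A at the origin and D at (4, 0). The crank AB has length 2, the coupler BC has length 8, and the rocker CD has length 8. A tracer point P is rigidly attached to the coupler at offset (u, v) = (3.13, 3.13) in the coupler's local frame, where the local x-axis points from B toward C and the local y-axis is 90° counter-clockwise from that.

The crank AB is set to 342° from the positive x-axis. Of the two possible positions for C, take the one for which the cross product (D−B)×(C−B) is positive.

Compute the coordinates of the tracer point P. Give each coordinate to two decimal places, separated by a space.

A=(0,0), D=(4.00,0)
B = A + 2.00·(cos342°, sin342°) = (1.9021, -0.6180)
|BD| = 2.1870
circle(B,8.00) ∩ circle(D,8.00): a=1.0935, h=7.9249
  candidates: C₊=(0.7116,7.2929) cross=17.332; C₋=(5.1906,-7.9109) cross=-17.332
  mode + wants cross > 0 → take C=(0.7116,7.2929) (cross=17.332)
ex = (C−B)/|BC| = (-0.1488,0.9889); ey = (-0.9889,-0.1488)
P = B + 3.13·ex + 3.13·ey = (-1.6588,2.0113)

-1.66 2.01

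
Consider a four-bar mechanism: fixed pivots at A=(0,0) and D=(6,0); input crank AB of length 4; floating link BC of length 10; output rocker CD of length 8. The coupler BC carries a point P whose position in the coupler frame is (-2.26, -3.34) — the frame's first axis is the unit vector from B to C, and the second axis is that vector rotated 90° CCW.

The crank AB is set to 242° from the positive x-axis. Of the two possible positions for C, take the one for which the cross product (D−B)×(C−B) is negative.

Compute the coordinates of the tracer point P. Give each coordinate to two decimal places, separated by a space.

A=(0,0), D=(6.00,0)
B = A + 4.00·(cos242°, sin242°) = (-1.8779, -3.5318)
|BD| = 8.6333
circle(B,10.00) ∩ circle(D,8.00): a=6.4016, h=7.6824
  candidates: C₊=(0.8208,6.0972) cross=66.325; C₋=(7.1063,-7.9231) cross=-66.325
  mode - wants cross < 0 → take C=(7.1063,-7.9231) (cross=-66.325)
ex = (C−B)/|BC| = (0.8984,-0.4391); ey = (0.4391,0.8984)
P = B + -2.26·ex + -3.34·ey = (-5.3750,-5.5401)

-5.38 -5.54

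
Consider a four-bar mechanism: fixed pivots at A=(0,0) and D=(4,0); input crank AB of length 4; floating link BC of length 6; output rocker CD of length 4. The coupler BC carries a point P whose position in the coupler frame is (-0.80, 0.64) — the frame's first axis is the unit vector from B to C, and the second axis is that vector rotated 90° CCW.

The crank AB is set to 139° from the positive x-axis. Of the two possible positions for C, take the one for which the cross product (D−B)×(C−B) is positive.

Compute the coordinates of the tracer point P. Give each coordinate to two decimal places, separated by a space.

A=(0,0), D=(4.00,0)
B = A + 4.00·(cos139°, sin139°) = (-3.0188, 2.6242)
|BD| = 7.4934
circle(B,6.00) ∩ circle(D,4.00): a=5.0812, h=3.1908
  candidates: C₊=(2.8580,3.8335) cross=23.910; C₋=(0.6231,-2.1440) cross=-23.910
  mode + wants cross > 0 → take C=(2.8580,3.8335) (cross=23.910)
ex = (C−B)/|BC| = (0.9795,0.2015); ey = (-0.2015,0.9795)
P = B + -0.80·ex + 0.64·ey = (-3.9314,3.0899)

-3.93 3.09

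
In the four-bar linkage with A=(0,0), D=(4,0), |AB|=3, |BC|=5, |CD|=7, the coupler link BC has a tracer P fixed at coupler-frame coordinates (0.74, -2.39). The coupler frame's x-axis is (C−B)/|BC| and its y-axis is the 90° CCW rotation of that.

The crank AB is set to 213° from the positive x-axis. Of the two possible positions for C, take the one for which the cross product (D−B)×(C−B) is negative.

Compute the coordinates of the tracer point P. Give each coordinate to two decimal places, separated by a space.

A=(0,0), D=(4.00,0)
B = A + 3.00·(cos213°, sin213°) = (-2.5160, -1.6339)
|BD| = 6.7177
circle(B,5.00) ∩ circle(D,7.00): a=1.5726, h=4.7463
  candidates: C₊=(-2.1451,3.3523) cross=31.884; C₋=(0.1637,-5.8552) cross=-31.884
  mode - wants cross < 0 → take C=(0.1637,-5.8552) (cross=-31.884)
ex = (C−B)/|BC| = (0.5359,-0.8443); ey = (0.8443,0.5359)
P = B + 0.74·ex + -2.39·ey = (-4.1372,-3.5396)

-4.14 -3.54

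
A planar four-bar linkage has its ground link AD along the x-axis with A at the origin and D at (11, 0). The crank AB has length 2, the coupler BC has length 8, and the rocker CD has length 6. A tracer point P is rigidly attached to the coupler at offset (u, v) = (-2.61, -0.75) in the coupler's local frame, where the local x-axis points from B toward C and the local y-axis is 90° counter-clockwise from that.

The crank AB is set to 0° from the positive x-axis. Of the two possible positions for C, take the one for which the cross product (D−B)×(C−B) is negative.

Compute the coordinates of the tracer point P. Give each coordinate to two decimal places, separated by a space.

A=(0,0), D=(11.00,0)
B = A + 2.00·(cos0°, sin0°) = (2.0000, 0.0000)
|BD| = 9.0000
circle(B,8.00) ∩ circle(D,6.00): a=6.0556, h=5.2278
  candidates: C₊=(8.0556,5.2278) cross=47.051; C₋=(8.0556,-5.2278) cross=-47.051
  mode - wants cross < 0 → take C=(8.0556,-5.2278) (cross=-47.051)
ex = (C−B)/|BC| = (0.7569,-0.6535); ey = (0.6535,0.7569)
P = B + -2.61·ex + -0.75·ey = (-0.4657,1.1379)

-0.47 1.14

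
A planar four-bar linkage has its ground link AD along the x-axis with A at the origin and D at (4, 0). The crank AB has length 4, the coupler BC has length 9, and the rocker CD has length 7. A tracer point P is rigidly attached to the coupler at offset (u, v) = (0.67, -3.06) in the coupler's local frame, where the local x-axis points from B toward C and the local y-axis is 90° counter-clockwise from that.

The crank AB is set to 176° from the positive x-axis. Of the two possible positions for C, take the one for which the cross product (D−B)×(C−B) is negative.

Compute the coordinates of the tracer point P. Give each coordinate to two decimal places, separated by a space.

A=(0,0), D=(4.00,0)
B = A + 4.00·(cos176°, sin176°) = (-3.9903, 0.2790)
|BD| = 7.9951
circle(B,9.00) ∩ circle(D,7.00): a=5.9988, h=6.7093
  candidates: C₊=(2.2390,6.7749) cross=53.642; C₋=(1.7707,-6.6355) cross=-53.642
  mode - wants cross < 0 → take C=(1.7707,-6.6355) (cross=-53.642)
ex = (C−B)/|BC| = (0.6401,-0.7683); ey = (0.7683,0.6401)
P = B + 0.67·ex + -3.06·ey = (-5.9123,-2.1945)

-5.91 -2.19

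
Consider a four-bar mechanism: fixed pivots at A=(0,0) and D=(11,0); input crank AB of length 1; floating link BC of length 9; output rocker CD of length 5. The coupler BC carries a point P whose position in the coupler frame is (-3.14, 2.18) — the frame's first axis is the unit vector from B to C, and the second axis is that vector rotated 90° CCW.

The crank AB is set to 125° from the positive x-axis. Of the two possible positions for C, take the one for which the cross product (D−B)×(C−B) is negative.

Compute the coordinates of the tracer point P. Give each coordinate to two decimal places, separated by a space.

-2.31 4.22

A=(0,0), D=(11.00,0)
B = A + 1.00·(cos125°, sin125°) = (-0.5736, 0.8192)
|BD| = 11.6025
circle(B,9.00) ∩ circle(D,5.00): a=8.2145, h=3.6772
  candidates: C₊=(7.8801,3.9072) cross=42.664; C₋=(7.3608,-3.4288) cross=-42.664
  mode - wants cross < 0 → take C=(7.3608,-3.4288) (cross=-42.664)
ex = (C−B)/|BC| = (0.8816,-0.4720); ey = (0.4720,0.8816)
P = B + -3.14·ex + 2.18·ey = (-2.3129,4.2231)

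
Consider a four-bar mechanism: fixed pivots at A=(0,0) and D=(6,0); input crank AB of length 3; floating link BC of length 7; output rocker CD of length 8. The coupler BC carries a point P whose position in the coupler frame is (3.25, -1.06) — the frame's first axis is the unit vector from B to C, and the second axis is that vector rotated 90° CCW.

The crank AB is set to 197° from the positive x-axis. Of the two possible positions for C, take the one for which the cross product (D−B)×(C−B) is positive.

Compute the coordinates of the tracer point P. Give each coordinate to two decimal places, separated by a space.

A=(0,0), D=(6.00,0)
B = A + 3.00·(cos197°, sin197°) = (-2.8689, -0.8771)
|BD| = 8.9122
circle(B,7.00) ∩ circle(D,8.00): a=3.6145, h=5.9946
  candidates: C₊=(0.1381,5.4441) cross=53.425; C₋=(1.3181,-6.4869) cross=-53.425
  mode + wants cross > 0 → take C=(0.1381,5.4441) (cross=53.425)
ex = (C−B)/|BC| = (0.4296,0.9030); ey = (-0.9030,0.4296)
P = B + 3.25·ex + -1.06·ey = (-0.5156,1.6024)

-0.52 1.60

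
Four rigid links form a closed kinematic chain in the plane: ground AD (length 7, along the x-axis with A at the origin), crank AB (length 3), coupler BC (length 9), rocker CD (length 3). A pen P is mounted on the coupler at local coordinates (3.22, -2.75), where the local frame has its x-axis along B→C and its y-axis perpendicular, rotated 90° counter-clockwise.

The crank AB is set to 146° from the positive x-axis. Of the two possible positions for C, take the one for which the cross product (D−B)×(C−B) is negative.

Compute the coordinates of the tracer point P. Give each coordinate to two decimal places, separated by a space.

A=(0,0), D=(7.00,0)
B = A + 3.00·(cos146°, sin146°) = (-2.4871, 1.6776)
|BD| = 9.6343
circle(B,9.00) ∩ circle(D,3.00): a=8.5538, h=2.7987
  candidates: C₊=(6.4233,2.9441) cross=26.963; C₋=(5.4487,-2.5678) cross=-26.963
  mode - wants cross < 0 → take C=(5.4487,-2.5678) (cross=-26.963)
ex = (C−B)/|BC| = (0.8818,-0.4717); ey = (0.4717,0.8818)
P = B + 3.22·ex + -2.75·ey = (-0.9450,-2.2661)

-0.95 -2.27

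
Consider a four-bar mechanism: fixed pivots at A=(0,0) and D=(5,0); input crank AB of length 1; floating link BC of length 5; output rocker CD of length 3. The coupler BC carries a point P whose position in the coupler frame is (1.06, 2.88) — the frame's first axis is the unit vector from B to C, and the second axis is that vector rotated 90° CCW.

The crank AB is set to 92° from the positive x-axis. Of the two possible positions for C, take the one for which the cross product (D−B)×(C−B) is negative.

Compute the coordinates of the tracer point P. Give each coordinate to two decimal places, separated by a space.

2.77 2.26

A=(0,0), D=(5.00,0)
B = A + 1.00·(cos92°, sin92°) = (-0.0349, 0.9994)
|BD| = 5.1331
circle(B,5.00) ∩ circle(D,3.00): a=4.1251, h=2.8256
  candidates: C₊=(4.5614,2.9678) cross=14.504; C₋=(3.4611,-2.5752) cross=-14.504
  mode - wants cross < 0 → take C=(3.4611,-2.5752) (cross=-14.504)
ex = (C−B)/|BC| = (0.6992,-0.7149); ey = (0.7149,0.6992)
P = B + 1.06·ex + 2.88·ey = (2.7652,2.2553)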